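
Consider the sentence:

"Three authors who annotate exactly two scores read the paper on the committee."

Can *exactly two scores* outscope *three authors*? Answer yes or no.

The target quantifier *exactly two scores* is part of the relative clause *who annotate exactly two scores*.
QR out of a relative clause is ruled out by the relative-clause island constraint.
So the wide-scope reading for *exactly two scores* is blocked.

No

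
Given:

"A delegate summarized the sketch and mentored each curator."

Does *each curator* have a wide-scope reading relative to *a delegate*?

No

The DP *each curator* is contained in one conjunct of the coordinate structure (*mentored each curator*).
A quantifier cannot raise out of one conjunct of a coordination across the whole coordinate structure — the CSC applies to QR.
So *each curator* cannot raise high enough to outscope *a delegate*; only the surface ordering *a delegate* > *each curator* is available.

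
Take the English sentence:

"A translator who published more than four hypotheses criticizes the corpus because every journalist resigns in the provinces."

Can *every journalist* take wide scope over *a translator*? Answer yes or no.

No

The DP *every journalist* is contained in the adjunct clause *because every journalist resigns in the provinces*.
Adverbial clauses are not L-marked, so they are barriers for QR — the quantifier cannot escape the adjunct.
So the wide-scope reading for *every journalist* is blocked.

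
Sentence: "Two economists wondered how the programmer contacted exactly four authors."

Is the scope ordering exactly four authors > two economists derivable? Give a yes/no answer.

*exactly four authors* is embedded in the embedded question *how the programmer contacted exactly four authors*.
The wh-island constraint blocks QR out of an embedded interrogative.
So the wide-scope reading for *exactly four authors* is blocked.

No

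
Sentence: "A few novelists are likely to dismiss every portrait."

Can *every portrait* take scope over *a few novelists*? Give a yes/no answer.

*every portrait* is inside a raising infinitive, which is transparent to QR (no CP barrier), so it behaves as a matrix argument.
No island intervenes, so both surface and inverse scope are derivable.
So *every portrait* > *a few novelists* is among the available readings.

Yes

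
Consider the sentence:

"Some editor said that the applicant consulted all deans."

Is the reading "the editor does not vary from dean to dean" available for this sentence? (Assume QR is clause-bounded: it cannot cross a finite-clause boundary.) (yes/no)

Yes

The paraphrase describes the scope ordering *some editor* > *all deans*.
That is the surface-scope ordering, which is always one of the available readings — island constraints only ever restrict inverse scope.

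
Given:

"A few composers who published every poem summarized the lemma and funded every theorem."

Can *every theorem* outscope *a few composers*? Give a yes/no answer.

*every theorem* sits inside one conjunct of the coordinate structure (*funded every theorem*).
A quantifier cannot raise out of one conjunct of a coordination across the whole coordinate structure — the CSC applies to QR.
So the wide-scope reading for *every theorem* is blocked.

No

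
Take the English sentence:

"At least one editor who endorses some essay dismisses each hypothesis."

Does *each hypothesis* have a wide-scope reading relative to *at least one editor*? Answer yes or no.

Yes

The RC *who endorses some essay* is an island, but *each hypothesis* is not inside it — it is the matrix object, a clausemate of *at least one editor*.
Ordinary QR to a clause-peripheral position gives the wide-scope LF for the lower DP.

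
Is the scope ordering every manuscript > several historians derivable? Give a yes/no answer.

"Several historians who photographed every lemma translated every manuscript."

Although the sentence contains a relative clause (*who photographed every lemma*), *every manuscript* is outside it, in the matrix VP.
Clause-internal QR can adjoin the lower DP above the subject, yielding the inverse reading.
The sentence is scopally ambiguous between *several historians* > *every manuscript* and *every manuscript* > *several historians*.

Yes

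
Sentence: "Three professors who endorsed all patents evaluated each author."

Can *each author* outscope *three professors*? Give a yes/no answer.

Yes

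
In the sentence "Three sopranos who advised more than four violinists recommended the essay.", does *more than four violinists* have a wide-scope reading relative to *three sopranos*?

No

The target quantifier *more than four violinists* is part of the relative clause *who advised more than four violinists*.
The relative clause forms an island for QR, so the quantifier is confined to the head noun's restrictor.
*more than four violinists* > *three sopranos* would require crossing that boundary, which is illicit.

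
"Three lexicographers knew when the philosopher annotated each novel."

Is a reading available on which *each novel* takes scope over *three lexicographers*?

The target quantifier *each novel* is part of the embedded question *when the philosopher annotated each novel*.
An indirect question is a wh-island; the filled [Spec,CP] blocks QR across the CP edge.
So *each novel* cannot raise high enough to outscope *three lexicographers*; only the surface ordering *three lexicographers* > *each novel* is available.

No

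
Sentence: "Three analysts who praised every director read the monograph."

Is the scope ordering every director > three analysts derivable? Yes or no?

Structurally, *every director* is inside the relative clause *who praised every director*.
Quantifiers inside a relative clause are trapped there; the RC boundary blocks QR.
There is no licit LF on which *every director* c-commands *three analysts*.

No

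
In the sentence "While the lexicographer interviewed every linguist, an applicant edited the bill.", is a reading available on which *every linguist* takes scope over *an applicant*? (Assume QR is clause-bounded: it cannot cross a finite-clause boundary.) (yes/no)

No

Structurally, *every linguist* is inside the adjunct clause *while the lexicographer interviewed every linguist*.
Adjunct clauses are scope islands: a quantifier inside an adjunct cannot raise into the matrix clause.
So *every linguist* cannot raise to a position above *an applicant*.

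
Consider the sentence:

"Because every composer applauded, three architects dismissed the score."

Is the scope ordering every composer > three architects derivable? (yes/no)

*every composer* sits inside the adjunct clause *because every composer applauded*.
Adverbial clauses are not L-marked, so they are barriers for QR — the quantifier cannot escape the adjunct.
*every composer* > *three architects* would require crossing that boundary, which is illicit.

No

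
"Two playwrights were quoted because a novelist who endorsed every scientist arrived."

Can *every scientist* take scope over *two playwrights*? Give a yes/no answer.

No

*every scientist* sits inside the relative clause *who endorsed every scientist*, which is itself inside the adjunct *because a novelist who endorsed every scientist arrived*.
The quantifier would have to escape first the RC and then the adjunct — two independent island violations.
There is no licit LF on which *every scientist* c-commands *two playwrights*.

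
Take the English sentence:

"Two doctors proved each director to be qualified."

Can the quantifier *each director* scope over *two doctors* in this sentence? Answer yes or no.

Yes

The ECM infinitive is scope-transparent — *each director* is free to raise above *two doctors*.
Nothing blocks QR of the lower DP to a position above the higher one, so inverse scope is available.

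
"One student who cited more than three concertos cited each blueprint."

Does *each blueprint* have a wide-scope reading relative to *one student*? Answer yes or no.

Although the sentence contains a relative clause (*who cited more than three concertos*), *each blueprint* is outside it, in the matrix VP.
Nothing blocks QR of the lower DP to a position above the higher one, so inverse scope is available.

Yes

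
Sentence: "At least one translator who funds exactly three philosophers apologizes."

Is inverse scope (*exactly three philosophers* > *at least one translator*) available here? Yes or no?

No

*exactly three philosophers* is embedded in the relative clause *who funds exactly three philosophers*.
Relative clauses block scope extraction: QR cannot target a position outside the modified NP.
There is no licit LF on which *exactly three philosophers* c-commands *at least one translator*.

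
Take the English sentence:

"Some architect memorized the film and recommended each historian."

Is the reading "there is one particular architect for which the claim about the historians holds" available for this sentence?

Yes

This is the *some architect* > *each historian* reading.
That is the surface-scope ordering, which is always one of the available readings — island constraints only ever restrict inverse scope.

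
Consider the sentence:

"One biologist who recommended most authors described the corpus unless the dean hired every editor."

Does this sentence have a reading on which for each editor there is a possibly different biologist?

The paraphrase describes the scope ordering *every editor* > *one biologist*.
*every editor* occurs within the adjunct clause *unless the dean hired every editor*.
Scope out of an adjunct clause is unavailable: QR respects the adjunct-island constraint.
So the wide-scope reading for *every editor* is blocked.

No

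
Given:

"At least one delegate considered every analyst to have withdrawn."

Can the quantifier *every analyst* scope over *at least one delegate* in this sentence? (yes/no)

The ECM infinitive is scope-transparent — *every analyst* is free to raise above *at least one delegate*.
No island intervenes, so both surface and inverse scope are derivable.

Yes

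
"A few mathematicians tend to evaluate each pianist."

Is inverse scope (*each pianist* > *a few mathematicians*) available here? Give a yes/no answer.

The matrix predicate is a raising verb, whose infinitival complement is not a scope island — *each pianist* can QR into the matrix clause.
No island intervenes, so both surface and inverse scope are derivable.
The sentence is scopally ambiguous between *a few mathematicians* > *each pianist* and *each pianist* > *a few mathematicians*.

Yes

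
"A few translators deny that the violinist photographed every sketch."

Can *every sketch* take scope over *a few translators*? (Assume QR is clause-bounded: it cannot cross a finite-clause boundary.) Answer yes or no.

No

The target quantifier *every sketch* is part of the finite complement clause *that the violinist photographed every sketch*.
Under clause-bounded QR, a quantifier in an embedded finite clause cannot raise into the matrix clause.
So *every sketch* cannot raise high enough to outscope *a few translators*; only the surface ordering *a few translators* > *every sketch* is available.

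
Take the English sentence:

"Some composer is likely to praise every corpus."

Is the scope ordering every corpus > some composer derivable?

Yes

*every corpus* is inside a raising infinitive, which is transparent to QR (no CP barrier), so it behaves as a matrix argument.
Since no island is crossed, the inverse ordering is licensed alongside surface scope.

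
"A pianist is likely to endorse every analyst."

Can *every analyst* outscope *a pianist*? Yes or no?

Infinitival complements of raising predicates do not block QR; *every analyst* and *a pianist* are effectively clausemates.
QR within a single clause is free, so the lower quantifier may take scope over the higher one.
Both orderings are possible: *a pianist* > *every analyst* and *every analyst* > *a pianist*.

Yes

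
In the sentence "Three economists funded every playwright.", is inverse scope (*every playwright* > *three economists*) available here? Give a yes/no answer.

Yes

*every playwright* is the matrix object and *three economists* the matrix subject; the two are clausemates.
Since no island is crossed, the inverse ordering is licensed alongside surface scope.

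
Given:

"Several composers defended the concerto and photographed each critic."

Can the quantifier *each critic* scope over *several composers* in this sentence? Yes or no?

*each critic* is embedded in one conjunct of the coordinate structure (*photographed each critic*).
A quantifier cannot raise out of one conjunct of a coordination across the whole coordinate structure — the CSC applies to QR.
*each critic* is confined to the island and cannot take scope over *several composers*.

No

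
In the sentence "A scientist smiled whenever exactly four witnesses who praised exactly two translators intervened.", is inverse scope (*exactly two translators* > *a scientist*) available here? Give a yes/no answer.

*exactly two translators* occurs within the relative clause *who praised exactly two translators*, which is itself inside the adjunct *whenever exactly four witnesses who praised exactly two translators intervened*.
Both the relative clause and the enclosing adjunct are scope islands; QR cannot cross either.
So *exactly two translators* cannot raise to a position above *a scientist*.

No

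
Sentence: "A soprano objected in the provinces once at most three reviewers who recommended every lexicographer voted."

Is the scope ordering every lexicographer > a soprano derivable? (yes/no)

*every lexicographer* occurs within the relative clause *who recommended every lexicographer*, which is itself inside the adjunct *once at most three reviewers who recommended every lexicographer voted*.
Two island boundaries intervene — the relative clause and the adjunct. Either alone would block QR.
There is no licit LF on which *every lexicographer* c-commands *a soprano*.

No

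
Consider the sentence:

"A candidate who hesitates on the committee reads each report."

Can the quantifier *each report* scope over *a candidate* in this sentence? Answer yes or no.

Yes

*each report* is a matrix argument; only *a candidate* is modified by the relative clause *who hesitates on the committee*, so the RC island is irrelevant to the target quantifier.
Nothing blocks QR of the lower DP to a position above the higher one, so inverse scope is available.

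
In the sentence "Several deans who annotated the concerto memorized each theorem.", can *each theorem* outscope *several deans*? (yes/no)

Yes

*each theorem* is a matrix argument; only *several deans* is modified by the relative clause *who annotated the concerto*, so the RC island is irrelevant to the target quantifier.
Ordinary QR to a clause-peripheral position gives the wide-scope LF for the lower DP.
Both orderings are possible: *several deans* > *each theorem* and *each theorem* > *several deans*.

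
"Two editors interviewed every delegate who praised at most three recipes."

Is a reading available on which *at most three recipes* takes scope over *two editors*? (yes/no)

No

*at most three recipes* is embedded in the relative clause *who praised at most three recipes* modifying *every delegate*.
Relative clauses are scope islands: a quantifier cannot QR out of a relative clause to take scope in the matrix clause.
So *at most three recipes* cannot raise high enough to outscope *two editors*; only the surface ordering *two editors* > *at most three recipes* is available.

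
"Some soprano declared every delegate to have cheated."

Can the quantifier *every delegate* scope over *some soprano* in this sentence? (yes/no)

Yes

*every delegate* is the subject of an ECM infinitive — the infinitival complement of an ECM verb is not a scope island, so *every delegate* can raise into the matrix clause.
Ordinary QR to a clause-peripheral position gives the wide-scope LF for the lower DP.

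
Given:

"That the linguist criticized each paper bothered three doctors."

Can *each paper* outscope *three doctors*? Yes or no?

No

*each paper* occurs within the sentential subject *that the linguist criticized each paper*.
Sentential subjects are islands: a quantifier inside the subject clause cannot raise over the matrix predicate.
*each paper* is confined to the island and cannot take scope over *three doctors*.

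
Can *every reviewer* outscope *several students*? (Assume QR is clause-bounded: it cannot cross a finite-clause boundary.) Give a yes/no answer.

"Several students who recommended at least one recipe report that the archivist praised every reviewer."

Structurally, *every reviewer* is inside the finite complement clause *that the archivist praised every reviewer*.
Under clause-bounded QR, a quantifier in an embedded finite clause cannot raise into the matrix clause.
So *every reviewer* cannot raise high enough to outscope *several students*; only the surface ordering *several students* > *every reviewer* is available.

No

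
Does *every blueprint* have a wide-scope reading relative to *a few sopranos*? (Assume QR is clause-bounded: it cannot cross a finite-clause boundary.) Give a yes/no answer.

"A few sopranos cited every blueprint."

Yes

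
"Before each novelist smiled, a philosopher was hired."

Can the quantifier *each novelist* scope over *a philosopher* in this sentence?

*each novelist* sits inside the adjunct clause *before each novelist smiled*.
The adjunct-island constraint bars QR out of an adverbial clause.
*each novelist* is confined to the island and cannot take scope over *a philosopher*.

No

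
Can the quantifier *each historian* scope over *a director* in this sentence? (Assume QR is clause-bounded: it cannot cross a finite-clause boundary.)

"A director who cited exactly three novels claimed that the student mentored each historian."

The target quantifier *each historian* is part of the finite complement clause *that the student mentored each historian*.
Under clause-bounded QR, a quantifier in an embedded finite clause cannot raise into the matrix clause.
So *each historian* cannot raise high enough to outscope *a director*; only the surface ordering *a director* > *each historian* is available.

No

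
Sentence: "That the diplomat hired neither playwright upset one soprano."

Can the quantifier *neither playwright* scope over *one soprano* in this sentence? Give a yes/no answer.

No

*neither playwright* is embedded in the sentential subject *that the diplomat hired neither playwright*.
The Sentential Subject Constraint rules out raising the quantifier out of the that-clause subject.
*neither playwright* > *one soprano* would require crossing that boundary, which is illicit.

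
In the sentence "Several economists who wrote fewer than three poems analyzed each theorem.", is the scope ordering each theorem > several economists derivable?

The relative clause *who wrote fewer than three poems* modifies *several economists*, but *each theorem* is not inside that relative clause — it is an argument of the matrix verb.
Nothing blocks QR of the lower DP to a position above the higher one, so inverse scope is available.

Yes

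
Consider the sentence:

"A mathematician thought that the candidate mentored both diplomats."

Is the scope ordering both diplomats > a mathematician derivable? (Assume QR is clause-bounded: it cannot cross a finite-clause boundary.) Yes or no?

*both diplomats* sits inside the finite complement clause *that the candidate mentored both diplomats*.
QR is clause-bounded, so the finite complement is a scope island for the embedded quantifier.
There is no licit LF on which *both diplomats* c-commands *a mathematician*.
(Only the surface reading survives: one fixed mathematician with respect to all the relevant diplomats.)

No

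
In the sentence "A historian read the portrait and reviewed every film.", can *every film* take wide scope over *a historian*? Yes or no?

No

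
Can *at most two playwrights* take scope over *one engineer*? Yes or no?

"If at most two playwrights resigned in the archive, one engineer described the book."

*at most two playwrights* sits inside the adjunct clause *if at most two playwrights resigned in the archive*.
Adjuncts are opaque for quantifier raising; a quantifier in an adjunct stays inside it.
So *at most two playwrights* cannot raise to a position above *one engineer*.

No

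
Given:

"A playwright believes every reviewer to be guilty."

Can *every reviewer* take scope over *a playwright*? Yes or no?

*every reviewer* is an ECM subject; ECM complements are not islands, and the embedded quantifier may take matrix scope.
Nothing blocks QR of the lower DP to a position above the higher one, so inverse scope is available.

Yes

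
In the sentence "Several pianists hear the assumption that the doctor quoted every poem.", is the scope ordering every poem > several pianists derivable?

*every poem* sits inside the complex NP *the assumption that the doctor quoted every poem*.
The Complex NP Constraint bars QR out of the complement clause of a noun.
The inverse ordering *every poem* > *several pianists* is therefore underivable.

No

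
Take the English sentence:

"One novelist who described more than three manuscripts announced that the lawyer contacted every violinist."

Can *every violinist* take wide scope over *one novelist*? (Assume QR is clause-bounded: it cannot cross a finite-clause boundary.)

*every violinist* is embedded in the finite complement clause *that the lawyer contacted every violinist*.
Under clause-bounded QR, a quantifier in an embedded finite clause cannot raise into the matrix clause.
*every violinist* > *one novelist* would require crossing that boundary, which is illicit.

No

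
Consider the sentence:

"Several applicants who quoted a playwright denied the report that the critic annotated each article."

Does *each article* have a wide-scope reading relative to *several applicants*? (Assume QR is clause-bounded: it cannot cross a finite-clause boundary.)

*each article* sits inside the complex NP *the report that the critic annotated each article*.
A that-clause complement to a noun is an island; QR cannot cross the NP boundary.
There is no licit LF on which *each article* c-commands *several applicants*.

No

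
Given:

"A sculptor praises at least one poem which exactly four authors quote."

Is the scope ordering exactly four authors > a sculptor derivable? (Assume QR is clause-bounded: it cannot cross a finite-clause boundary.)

The DP *exactly four authors* is contained in the relative clause *which exactly four authors quote* modifying *at least one poem*.
Quantifiers inside a relative clause are trapped there; the RC boundary blocks QR.
So *exactly four authors* cannot raise to a position above *a sculptor*.
(Only the surface reading survives: one fixed sculptor with respect to all the relevant authors.)

No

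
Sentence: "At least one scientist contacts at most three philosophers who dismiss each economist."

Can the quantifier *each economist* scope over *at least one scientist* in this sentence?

No

The target quantifier *each economist* is part of the relative clause *who dismiss each economist* modifying *at most three philosophers*.
The relative clause forms an island for QR, so the quantifier is confined to the head noun's restrictor.
So *each economist* cannot raise to a position above *at least one scientist*.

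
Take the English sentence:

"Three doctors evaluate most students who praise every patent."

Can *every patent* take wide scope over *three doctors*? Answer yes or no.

*every patent* occurs within the relative clause *who praise every patent* modifying *most students*.
Relative clauses block scope extraction: QR cannot target a position outside the modified NP.
So *every patent* cannot raise to a position above *three doctors*.

No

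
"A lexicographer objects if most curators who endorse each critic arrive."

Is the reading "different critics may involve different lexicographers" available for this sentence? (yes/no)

No

The paraphrase describes the scope ordering *each critic* > *a lexicographer*.
*each critic* is embedded in the relative clause *who endorse each critic*, which is itself inside the adjunct *if most curators who endorse each critic arrive*.
Even if one barrier were somehow void, the other would still block QR.
So *each critic* cannot raise to a position above *a lexicographer*.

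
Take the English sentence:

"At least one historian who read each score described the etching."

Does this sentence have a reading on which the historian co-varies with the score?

That reading corresponds to *each score* > *at least one historian*.
*each score* occurs within the relative clause *who read each score*.
A relative clause is a scope island — quantifier raising cannot cross its boundary.
The inverse ordering *each score* > *at least one historian* is therefore underivable.
(Only the surface reading survives: one fixed historian with respect to all the relevant scores.)

No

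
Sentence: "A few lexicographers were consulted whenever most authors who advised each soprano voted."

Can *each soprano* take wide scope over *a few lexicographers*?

The target quantifier *each soprano* is part of the relative clause *who advised each soprano*, which is itself inside the adjunct *whenever most authors who advised each soprano voted*.
Nested islands: the RC island is itself inside an adjunct island, so wide scope is doubly excluded.
The inverse ordering *each soprano* > *a few lexicographers* is therefore underivable.

No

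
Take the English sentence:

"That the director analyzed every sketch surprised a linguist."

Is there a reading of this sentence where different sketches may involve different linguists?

The described interpretation is the *every sketch* > *a linguist* scoping.
The DP *every sketch* is contained in the sentential subject *that the director analyzed every sketch*.
Clausal subjects are scope islands; QR from inside the subject into the matrix is barred.
*every sketch* is confined to the island and cannot take scope over *a linguist*.

No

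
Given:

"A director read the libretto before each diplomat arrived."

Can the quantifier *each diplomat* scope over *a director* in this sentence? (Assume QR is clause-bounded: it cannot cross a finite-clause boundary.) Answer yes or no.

The DP *each diplomat* is contained in the adjunct clause *before each diplomat arrived*.
Adjuncts are opaque for quantifier raising; a quantifier in an adjunct stays inside it.
So *each diplomat* cannot raise to a position above *a director*.
(Only the surface reading survives: one fixed director with respect to all the relevant diplomats.)

No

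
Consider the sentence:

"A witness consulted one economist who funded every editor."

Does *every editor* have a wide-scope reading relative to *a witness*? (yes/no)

No

The target quantifier *every editor* is part of the relative clause *who funded every editor* modifying *one economist*.
Quantifiers inside a relative clause are trapped there; the RC boundary blocks QR.
There is no licit LF on which *every editor* c-commands *a witness*.
(Only the surface reading survives: one fixed witness with respect to all the relevant editors.)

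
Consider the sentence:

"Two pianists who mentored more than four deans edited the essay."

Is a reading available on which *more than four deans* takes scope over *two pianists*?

No

The target quantifier *more than four deans* is part of the relative clause *who mentored more than four deans*.
Relative clauses block scope extraction: QR cannot target a position outside the modified NP.
Hence only narrow scope for *more than four deans* (under *two pianists*) survives.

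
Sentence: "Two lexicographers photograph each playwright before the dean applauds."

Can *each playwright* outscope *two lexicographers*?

Neither queried DP is inside the adjunct, so the adjunct-island constraint does not apply.
Since no island is crossed, the inverse ordering is licensed alongside surface scope.

Yes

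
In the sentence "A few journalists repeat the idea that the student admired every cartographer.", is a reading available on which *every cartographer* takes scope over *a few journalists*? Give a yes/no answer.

No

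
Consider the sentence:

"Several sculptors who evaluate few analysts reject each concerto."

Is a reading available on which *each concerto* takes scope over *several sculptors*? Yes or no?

Although the sentence contains a relative clause (*who evaluate few analysts*), *each concerto* is outside it, in the matrix VP.
Nothing blocks QR of the lower DP to a position above the higher one, so inverse scope is available.

Yes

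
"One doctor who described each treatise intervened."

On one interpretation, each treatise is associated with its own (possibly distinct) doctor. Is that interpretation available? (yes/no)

No

This is the *each treatise* > *one doctor* reading.
Structurally, *each treatise* is inside the relative clause *who described each treatise*.
QR out of a relative clause is ruled out by the relative-clause island constraint.
There is no licit LF on which *each treatise* c-commands *one doctor*.
(Only the surface reading survives: one fixed doctor with respect to all the relevant treatises.)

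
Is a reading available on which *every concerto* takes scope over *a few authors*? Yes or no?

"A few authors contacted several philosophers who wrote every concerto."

No

*every concerto* sits inside the relative clause *who wrote every concerto* modifying *several philosophers*.
Quantifiers inside a relative clause are trapped there; the RC boundary blocks QR.
Hence only narrow scope for *every concerto* (under *a few authors*) survives.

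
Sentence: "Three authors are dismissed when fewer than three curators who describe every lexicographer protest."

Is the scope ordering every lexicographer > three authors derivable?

No

*every lexicographer* is embedded in the relative clause *who describe every lexicographer*, which is itself inside the adjunct *when fewer than three curators who describe every lexicographer protest*.
Even if one barrier were somehow void, the other would still block QR.
There is no licit LF on which *every lexicographer* c-commands *three authors*.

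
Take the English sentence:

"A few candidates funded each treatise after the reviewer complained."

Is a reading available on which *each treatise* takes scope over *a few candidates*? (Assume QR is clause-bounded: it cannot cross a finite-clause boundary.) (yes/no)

Neither queried DP is inside the adjunct, so the adjunct-island constraint does not apply.
QR within a single clause is free, so the lower quantifier may take scope over the higher one.

Yes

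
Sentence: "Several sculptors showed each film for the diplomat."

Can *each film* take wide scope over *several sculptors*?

Yes

*several sculptors* and *each film* are co-arguments of the matrix verb, with nothing but a clause-internal boundary between them.
QR within a single clause is free, so the lower quantifier may take scope over the higher one.
So *each film* > *several sculptors* is among the available readings.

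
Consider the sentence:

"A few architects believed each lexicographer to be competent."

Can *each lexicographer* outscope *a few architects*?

*each lexicographer* is the subject of an ECM infinitive — the infinitival complement of an ECM verb is not a scope island, so *each lexicographer* can raise into the matrix clause.
Since no island is crossed, the inverse ordering is licensed alongside surface scope.
Both orderings are possible: *a few architects* > *each lexicographer* and *each lexicographer* > *a few architects*.

Yes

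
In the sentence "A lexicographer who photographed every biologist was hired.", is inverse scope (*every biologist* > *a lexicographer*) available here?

No

*every biologist* is embedded in the relative clause *who photographed every biologist*.
Relative clauses are scope islands: a quantifier cannot QR out of a relative clause to take scope in the matrix clause.
So the wide-scope reading for *every biologist* is blocked.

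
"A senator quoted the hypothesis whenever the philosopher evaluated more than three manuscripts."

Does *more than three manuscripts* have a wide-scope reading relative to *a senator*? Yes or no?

Structurally, *more than three manuscripts* is inside the adjunct clause *whenever the philosopher evaluated more than three manuscripts*.
Scope out of an adjunct clause is unavailable: QR respects the adjunct-island constraint.
The inverse ordering *more than three manuscripts* > *a senator* is therefore underivable.

No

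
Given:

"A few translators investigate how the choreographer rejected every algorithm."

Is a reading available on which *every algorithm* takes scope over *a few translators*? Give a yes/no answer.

*every algorithm* is embedded in the embedded question *how the choreographer rejected every algorithm*.
Embedded wh-clauses are opaque for QR, so the quantifier stays inside the question.
*every algorithm* > *a few translators* would require crossing that boundary, which is illicit.

No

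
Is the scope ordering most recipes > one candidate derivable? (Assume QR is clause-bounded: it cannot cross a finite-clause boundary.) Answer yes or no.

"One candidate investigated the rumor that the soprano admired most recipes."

*most recipes* is embedded in the complex NP *the rumor that the soprano admired most recipes*.
Since the clause is the complement of a nominal head, the CNPC blocks scope extraction.
So *most recipes* cannot raise high enough to outscope *one candidate*; only the surface ordering *one candidate* > *most recipes* is available.
(Only the surface reading survives: one fixed candidate with respect to all the relevant recipes.)

No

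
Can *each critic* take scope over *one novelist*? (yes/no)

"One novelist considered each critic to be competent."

Yes

*each critic* is the subject of an ECM infinitive — the infinitival complement of an ECM verb is not a scope island, so *each critic* can raise into the matrix clause.
Clause-internal QR can adjoin the lower DP above the subject, yielding the inverse reading.
Both orderings are possible: *one novelist* > *each critic* and *each critic* > *one novelist*.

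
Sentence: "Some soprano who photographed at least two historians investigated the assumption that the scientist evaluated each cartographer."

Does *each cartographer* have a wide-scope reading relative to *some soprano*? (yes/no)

The DP *each cartographer* is contained in the complex NP *the assumption that the scientist evaluated each cartographer*.
Noun-complement clauses are scope islands (the Complex NP Constraint): a quantifier inside one cannot scope into the matrix.
The inverse ordering *each cartographer* > *some soprano* is therefore underivable.

No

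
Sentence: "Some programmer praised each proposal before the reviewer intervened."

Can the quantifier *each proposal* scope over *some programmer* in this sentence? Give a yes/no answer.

Neither queried DP is inside the adjunct, so the adjunct-island constraint does not apply.
Clause-internal QR can adjoin the lower DP above the subject, yielding the inverse reading.
The sentence is scopally ambiguous between *some programmer* > *each proposal* and *each proposal* > *some programmer*.

Yes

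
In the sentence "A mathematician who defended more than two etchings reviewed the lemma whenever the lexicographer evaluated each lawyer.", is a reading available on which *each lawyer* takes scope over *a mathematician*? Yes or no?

Structurally, *each lawyer* is inside the adjunct clause *whenever the lexicographer evaluated each lawyer*.
Scope out of an adjunct clause is unavailable: QR respects the adjunct-island constraint.
*each lawyer* is confined to the island and cannot take scope over *a mathematician*.

No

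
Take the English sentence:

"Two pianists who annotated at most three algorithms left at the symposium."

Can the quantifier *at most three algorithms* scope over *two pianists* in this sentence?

*at most three algorithms* sits inside the relative clause *who annotated at most three algorithms*.
QR out of a relative clause is ruled out by the relative-clause island constraint.
So *at most three algorithms* cannot raise to a position above *two pianists*.

No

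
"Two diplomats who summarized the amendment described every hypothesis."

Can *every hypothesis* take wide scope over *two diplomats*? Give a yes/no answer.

The relative clause *who summarized the amendment* modifies *two diplomats*, but *every hypothesis* is not inside that relative clause — it is an argument of the matrix verb.
With no island boundary between them, the object can take inverse scope over the subject via ordinary QR within the clause.

Yes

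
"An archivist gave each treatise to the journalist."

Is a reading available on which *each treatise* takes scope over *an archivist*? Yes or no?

*each treatise* is the matrix object and *an archivist* the matrix subject; the two are clausemates.
With no island boundary between them, the object can take inverse scope over the subject via ordinary QR within the clause.

Yes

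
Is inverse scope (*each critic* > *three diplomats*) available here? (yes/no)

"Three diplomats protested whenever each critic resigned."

No

*each critic* occurs within the adjunct clause *whenever each critic resigned*.
Adjunct clauses are scope islands: a quantifier inside an adjunct cannot raise into the matrix clause.
There is no licit LF on which *each critic* c-commands *three diplomats*.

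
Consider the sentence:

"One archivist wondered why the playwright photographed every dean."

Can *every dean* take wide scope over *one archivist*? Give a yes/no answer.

*every dean* occurs within the embedded question *why the playwright photographed every dean*.
The wh-island constraint blocks QR out of an embedded interrogative.
There is no licit LF on which *every dean* c-commands *one archivist*.

No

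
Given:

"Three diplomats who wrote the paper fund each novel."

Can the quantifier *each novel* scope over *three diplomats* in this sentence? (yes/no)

Yes

*each novel* sits in the matrix clause, not in the relative clause on *three diplomats*.
Clause-internal QR can adjoin the lower DP above the subject, yielding the inverse reading.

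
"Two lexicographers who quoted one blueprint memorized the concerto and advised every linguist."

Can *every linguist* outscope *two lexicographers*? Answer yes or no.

No

*every linguist* sits inside one conjunct of the coordinate structure (*advised every linguist*).
The Coordinate Structure Constraint blocks movement (including QR) out of a single conjunct.
Hence only narrow scope for *every linguist* (under *two lexicographers*) survives.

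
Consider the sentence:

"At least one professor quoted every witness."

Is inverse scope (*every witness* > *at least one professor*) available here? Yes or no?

*every witness* is the matrix object and *at least one professor* the matrix subject; the two are clausemates.
No island intervenes, so both surface and inverse scope are derivable.
Both orderings are possible: *at least one professor* > *every witness* and *every witness* > *at least one professor*.

Yes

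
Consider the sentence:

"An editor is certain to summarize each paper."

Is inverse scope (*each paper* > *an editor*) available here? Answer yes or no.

Yes

Infinitival complements of raising predicates do not block QR; *each paper* and *an editor* are effectively clausemates.
With no island boundary between them, the object can take inverse scope over the subject via ordinary QR within the clause.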